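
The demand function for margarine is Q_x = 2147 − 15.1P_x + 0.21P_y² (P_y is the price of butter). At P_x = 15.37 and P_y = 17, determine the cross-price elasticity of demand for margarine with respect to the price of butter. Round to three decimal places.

0.061

At P_x = 15.37 and P_y = 17: Q_x = 1975.603.
∂Q_x/∂P_y = 0.42P_y = 0.42(17) = 7.1400.
ε = (∂Q_x/∂P_y)(P_y/Q_x) = 7.1400 × (17/1975.603) ≈ 0.061.
ε > 0: substitutes.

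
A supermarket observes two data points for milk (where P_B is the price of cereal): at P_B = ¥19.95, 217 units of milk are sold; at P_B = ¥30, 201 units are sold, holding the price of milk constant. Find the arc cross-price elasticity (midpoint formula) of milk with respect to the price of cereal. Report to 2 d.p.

ΔQ_A = 201 − 217 = -16; ΔP_B = 30 − 19.95 = 10.05.
Midpoints: Q̄_A = 209.0, P̄_B = 24.98.
ε = (ΔQ_A/Q̄_A)/(ΔP_B/P̄_B) = (-16/209.0)/(10.05/24.98) ≈ -0.19.

-0.19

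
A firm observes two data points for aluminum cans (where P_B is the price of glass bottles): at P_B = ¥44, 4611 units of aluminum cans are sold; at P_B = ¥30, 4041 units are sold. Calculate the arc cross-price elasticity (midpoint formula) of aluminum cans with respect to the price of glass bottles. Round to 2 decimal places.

0.35

ΔQ_A = 4041 − 4611 = -570; ΔP_B = 30 − 44 = -14.
Midpoints: Q̄_A = 4326.0, P̄_B = 37.00.
ε = (ΔQ_A/Q̄_A)/(ΔP_B/P̄_B) = (-570/4326.0)/(-14/37.00) ≈ 0.35.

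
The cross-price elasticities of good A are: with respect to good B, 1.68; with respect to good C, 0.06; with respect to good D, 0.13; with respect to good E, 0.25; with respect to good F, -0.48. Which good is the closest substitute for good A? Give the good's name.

good B

Substitutes have ε > 0. Among the positive values, 1.68 (good B) is largest.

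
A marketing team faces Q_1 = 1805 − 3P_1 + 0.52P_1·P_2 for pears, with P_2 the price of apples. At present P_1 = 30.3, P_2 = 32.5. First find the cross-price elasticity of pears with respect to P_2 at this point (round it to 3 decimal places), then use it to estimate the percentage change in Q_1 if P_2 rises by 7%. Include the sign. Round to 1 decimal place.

At P_1 = 30.3, P_2 = 32.5: Q_1 = 2226.17.
∂Q_1/∂P_2 = 0.52P_1 = 15.7560.
ε = (∂Q_1/∂P_2)(P_2/Q_1) = 15.7560 × 32.5/2226.17 ≈ 0.230.
%ΔQ_1 ≈ ε × %ΔP_2 = 0.230 × (7%) = 1.6%.

1.6%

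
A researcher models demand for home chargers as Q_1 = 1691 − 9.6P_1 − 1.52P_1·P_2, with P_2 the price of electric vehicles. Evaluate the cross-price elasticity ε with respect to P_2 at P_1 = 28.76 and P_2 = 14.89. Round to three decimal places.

At P_1 = 28.76 and P_2 = 14.89: Q_1 = 763.985.
∂Q_1/∂P_2 = -1.52P_1 = -1.52(28.76) = -43.7152.
ε = (∂Q_1/∂P_2)(P_2/Q_1) = -43.7152 × (14.89/763.985) ≈ -0.852.
ε < 0: complements.

-0.852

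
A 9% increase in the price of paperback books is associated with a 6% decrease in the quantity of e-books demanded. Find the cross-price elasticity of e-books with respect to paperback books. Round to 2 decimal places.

-0.67

ε = (%ΔQ of e-books) / (%ΔP of paperback books) = (-6%) / (9%) ≈ -0.67.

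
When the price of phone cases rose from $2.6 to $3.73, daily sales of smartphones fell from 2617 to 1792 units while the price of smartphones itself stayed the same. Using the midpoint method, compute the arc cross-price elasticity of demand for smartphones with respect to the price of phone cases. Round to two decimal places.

ΔQ_A = 1792 − 2617 = -825; ΔP_B = 3.73 − 2.6 = 1.13.
Midpoints: Q̄_A = 2204.5, P̄_B = 3.17.
ε = (ΔQ_A/Q̄_A)/(ΔP_B/P̄_B) = (-825/2204.5)/(1.13/3.17) ≈ -1.05.

-1.05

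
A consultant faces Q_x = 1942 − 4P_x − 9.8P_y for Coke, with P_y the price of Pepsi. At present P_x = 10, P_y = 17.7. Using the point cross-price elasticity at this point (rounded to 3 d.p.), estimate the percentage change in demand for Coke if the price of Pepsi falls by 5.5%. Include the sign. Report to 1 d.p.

At P_x = 10, P_y = 17.7: Q_x = 1728.54.
∂Q_x/∂P_y = -9.8.
ε = (∂Q_x/∂P_y)(P_y/Q_x) = -9.8000 × 17.7/1728.54 ≈ -0.100.
%ΔQ_x ≈ ε × %ΔP_y = -0.100 × (-5.5%) = 0.6%.

0.6%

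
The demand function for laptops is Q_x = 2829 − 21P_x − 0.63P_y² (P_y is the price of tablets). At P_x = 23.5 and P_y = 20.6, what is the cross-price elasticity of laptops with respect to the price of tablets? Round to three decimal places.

-0.259

At P_x = 23.5 and P_y = 20.6: Q_x = 2068.153.
∂Q_x/∂P_y = -1.26P_y = -1.26(20.6) = -25.9560.
ε = (∂Q_x/∂P_y)(P_y/Q_x) = -25.9560 × (20.6/2068.153) ≈ -0.259.
ε < 0: complements.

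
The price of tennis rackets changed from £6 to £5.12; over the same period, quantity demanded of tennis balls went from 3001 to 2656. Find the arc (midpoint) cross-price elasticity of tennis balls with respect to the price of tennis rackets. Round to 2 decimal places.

0.77

ΔQ_A = 2656 − 3001 = -345; ΔP_B = 5.12 − 6 = -0.88.
Midpoints: Q̄_A = 2828.5, P̄_B = 5.56.
ε = (ΔQ_A/Q̄_A)/(ΔP_B/P̄_B) = (-345/2828.5)/(-0.88/5.56) ≈ 0.77.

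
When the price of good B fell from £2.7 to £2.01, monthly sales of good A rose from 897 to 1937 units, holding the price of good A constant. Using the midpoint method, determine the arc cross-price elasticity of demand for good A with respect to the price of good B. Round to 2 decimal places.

-2.50

ΔQ_A = 1937 − 897 = 1040; ΔP_B = 2.01 − 2.7 = -0.69.
Midpoints: Q̄_A = 1417.0, P̄_B = 2.35.
ε = (ΔQ_A/Q̄_A)/(ΔP_B/P̄_B) = (1040/1417.0)/(-0.69/2.35) ≈ -2.50.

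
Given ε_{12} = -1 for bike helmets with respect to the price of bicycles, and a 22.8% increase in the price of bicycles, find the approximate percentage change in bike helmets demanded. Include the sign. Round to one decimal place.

%ΔQ ≈ ε × %ΔP of bicycles = -1 × (22.8%) = -22.8%.
Demand for bike helmets falls by about 22.8%.

-22.8%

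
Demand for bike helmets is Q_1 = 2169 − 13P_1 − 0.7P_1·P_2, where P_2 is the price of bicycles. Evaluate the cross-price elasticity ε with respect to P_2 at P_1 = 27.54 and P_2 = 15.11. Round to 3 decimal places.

At P_1 = 27.54 and P_2 = 15.11: Q_1 = 1519.689.
∂Q_1/∂P_2 = -0.7P_1 = -0.7(27.54) = -19.2780.
ε = (∂Q_1/∂P_2)(P_2/Q_1) = -19.2780 × (15.11/1519.689) ≈ -0.192.

-0.192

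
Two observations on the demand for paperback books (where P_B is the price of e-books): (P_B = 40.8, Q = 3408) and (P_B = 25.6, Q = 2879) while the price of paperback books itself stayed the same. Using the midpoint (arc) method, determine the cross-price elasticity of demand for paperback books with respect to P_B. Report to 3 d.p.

ΔQ_A = 2879 − 3408 = -529; ΔP_B = 25.6 − 40.8 = -15.2.
Midpoints: Q̄_A = 3143.5, P̄_B = 33.20.
ε = (ΔQ_A/Q̄_A)/(ΔP_B/P̄_B) = (-529/3143.5)/(-15.2/33.20) ≈ 0.368.
ε > 0: paperback books and e-books are substitutes.

0.368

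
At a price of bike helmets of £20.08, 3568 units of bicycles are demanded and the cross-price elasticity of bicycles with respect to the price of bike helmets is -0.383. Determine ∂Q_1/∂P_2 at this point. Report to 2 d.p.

ε = (∂Q_1/∂P_2)·(P_2/Q_1) ⇒ ∂Q_1/∂P_2 = ε·Q_1/P_2 = -0.383 × 3568/20.08 ≈ -68.05.

-68.05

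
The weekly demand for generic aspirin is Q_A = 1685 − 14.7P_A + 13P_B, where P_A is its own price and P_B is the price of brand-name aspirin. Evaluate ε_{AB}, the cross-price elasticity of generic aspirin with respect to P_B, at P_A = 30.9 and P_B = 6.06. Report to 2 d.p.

At P_A = 30.9 and P_B = 6.06: Q_A = 1309.55.
∂Q_A/∂P_B = 13.
ε = (∂Q_A/∂P_B)(P_B/Q_A) = 13 × (6.06/1309.55) ≈ 0.06.

0.06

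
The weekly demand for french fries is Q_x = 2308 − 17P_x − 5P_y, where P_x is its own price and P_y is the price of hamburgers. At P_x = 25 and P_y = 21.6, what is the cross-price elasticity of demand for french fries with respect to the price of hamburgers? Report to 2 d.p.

At P_x = 25 and P_y = 21.6: Q_x = 1775.
∂Q_x/∂P_y = -5.
ε = (∂Q_x/∂P_y)(P_y/Q_x) = -5 × (21.6/1775) ≈ -0.06.

-0.06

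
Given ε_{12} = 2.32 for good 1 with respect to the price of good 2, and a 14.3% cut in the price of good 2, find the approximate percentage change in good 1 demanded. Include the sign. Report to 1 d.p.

%ΔQ ≈ ε × %ΔP of good 2 = 2.32 × (-14.3%) = -33.2%.
Demand for good 1 falls by about 33.2%.

-33.2%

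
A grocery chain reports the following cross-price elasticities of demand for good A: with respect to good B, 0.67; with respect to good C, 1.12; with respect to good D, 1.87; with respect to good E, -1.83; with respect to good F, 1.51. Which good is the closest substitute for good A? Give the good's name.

Substitutes have ε > 0. Among the positive values, 1.87 (good D) is largest.

good D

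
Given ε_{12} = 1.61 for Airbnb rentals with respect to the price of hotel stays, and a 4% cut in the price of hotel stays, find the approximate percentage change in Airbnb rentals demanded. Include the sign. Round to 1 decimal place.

%ΔQ ≈ ε × %ΔP of hotel stays = 1.61 × (-4%) = -6.4%.

-6.4%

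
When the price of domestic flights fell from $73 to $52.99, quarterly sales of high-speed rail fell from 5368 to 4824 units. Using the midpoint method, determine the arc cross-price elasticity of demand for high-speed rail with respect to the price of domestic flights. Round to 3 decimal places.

0.336

ΔQ_A = 4824 − 5368 = -544; ΔP_B = 52.99 − 73 = -20.01.
Midpoints: Q̄_A = 5096.0, P̄_B = 63.00.
ε = (ΔQ_A/Q̄_A)/(ΔP_B/P̄_B) = (-544/5096.0)/(-20.01/63.00) ≈ 0.336.
ε > 0: high-speed rail and domestic flights are substitutes.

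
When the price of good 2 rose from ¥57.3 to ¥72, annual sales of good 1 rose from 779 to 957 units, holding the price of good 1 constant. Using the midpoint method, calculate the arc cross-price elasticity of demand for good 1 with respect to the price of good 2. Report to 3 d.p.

0.902

ΔQ_1 = 957 − 779 = 178; ΔP_2 = 72 − 57.3 = 14.7.
Midpoints: Q̄_1 = 868.0, P̄_2 = 64.65.
ε = (ΔQ_1/Q̄_1)/(ΔP_2/P̄_2) = (178/868.0)/(14.7/64.65) ≈ 0.902.
ε > 0: good 1 and good 2 are substitutes.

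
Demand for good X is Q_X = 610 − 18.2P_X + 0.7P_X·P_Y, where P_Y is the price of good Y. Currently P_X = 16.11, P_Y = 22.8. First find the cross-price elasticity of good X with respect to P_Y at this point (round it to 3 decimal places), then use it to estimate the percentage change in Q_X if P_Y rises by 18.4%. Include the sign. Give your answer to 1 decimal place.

8.2%

At P_X = 16.11, P_Y = 22.8: Q_X = 573.914.
∂Q_X/∂P_Y = 0.7P_X = 11.2770.
ε = (∂Q_X/∂P_Y)(P_Y/Q_X) = 11.2770 × 22.8/573.914 ≈ 0.448.
%ΔQ_X ≈ ε × %ΔP_Y = 0.448 × (18.4%) = 8.2%.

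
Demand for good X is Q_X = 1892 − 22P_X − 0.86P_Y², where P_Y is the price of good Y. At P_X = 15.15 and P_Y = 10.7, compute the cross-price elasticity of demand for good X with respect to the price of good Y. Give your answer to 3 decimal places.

At P_X = 15.15 and P_Y = 10.7: Q_X = 1460.239.
∂Q_X/∂P_Y = -1.72P_Y = -1.72(10.7) = -18.4040.
ε = (∂Q_X/∂P_Y)(P_Y/Q_X) = -18.4040 × (10.7/1460.239) ≈ -0.135.

-0.135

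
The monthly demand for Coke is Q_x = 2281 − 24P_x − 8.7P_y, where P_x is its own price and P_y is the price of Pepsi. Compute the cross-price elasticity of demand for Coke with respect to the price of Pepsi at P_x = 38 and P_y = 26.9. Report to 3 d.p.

At P_x = 38 and P_y = 26.9: Q_x = 1134.97.
∂Q_x/∂P_y = -8.7.
ε = (∂Q_x/∂P_y)(P_y/Q_x) = -8.7 × (26.9/1134.97) ≈ -0.206.
Since ε < 0, Coke and Pepsi are complements.

-0.206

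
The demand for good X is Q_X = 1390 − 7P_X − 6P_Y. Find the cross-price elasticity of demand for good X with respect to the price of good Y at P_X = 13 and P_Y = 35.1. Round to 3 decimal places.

At P_X = 13 and P_Y = 35.1: Q_X = 1088.4.
∂Q_X/∂P_Y = -6.
ε = (∂Q_X/∂P_Y)(P_Y/Q_X) = -6 × (35.1/1088.4) ≈ -0.193.
Since ε < 0, good X and good Y are complements.

-0.193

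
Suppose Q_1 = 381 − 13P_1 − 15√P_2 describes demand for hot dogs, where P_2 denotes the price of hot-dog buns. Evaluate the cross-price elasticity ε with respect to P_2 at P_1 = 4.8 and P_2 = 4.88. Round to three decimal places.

-0.058

At P_1 = 4.8 and P_2 = 4.88: Q_1 = 285.464.
∂Q_1/∂P_2 = -15/(2√P_2) = -15/(2√4.88) = -3.3951.
ε = (∂Q_1/∂P_2)(P_2/Q_1) = -3.3951 × (4.88/285.464) ≈ -0.058.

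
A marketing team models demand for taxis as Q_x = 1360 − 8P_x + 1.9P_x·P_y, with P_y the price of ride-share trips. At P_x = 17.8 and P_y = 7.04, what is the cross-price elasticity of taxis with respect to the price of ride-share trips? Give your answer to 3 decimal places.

At P_x = 17.8 and P_y = 7.04: Q_x = 1455.693.
∂Q_x/∂P_y = 1.9P_x = 1.9(17.8) = 33.8200.
ε = (∂Q_x/∂P_y)(P_y/Q_x) = 33.8200 × (7.04/1455.693) ≈ 0.164.

0.164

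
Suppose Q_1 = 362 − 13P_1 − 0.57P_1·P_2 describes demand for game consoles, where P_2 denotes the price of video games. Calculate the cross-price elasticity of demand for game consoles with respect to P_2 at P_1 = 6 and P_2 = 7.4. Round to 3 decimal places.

At P_1 = 6 and P_2 = 7.4: Q_1 = 258.692.
∂Q_1/∂P_2 = -0.57P_1 = -0.57(6) = -3.4200.
ε = (∂Q_1/∂P_2)(P_2/Q_1) = -3.4200 × (7.4/258.692) ≈ -0.098.
ε < 0: complements.

-0.098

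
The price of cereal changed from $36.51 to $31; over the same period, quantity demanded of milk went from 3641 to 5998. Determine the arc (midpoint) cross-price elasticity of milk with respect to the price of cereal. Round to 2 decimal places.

-3.00

ΔQ_A = 5998 − 3641 = 2357; ΔP_B = 31 − 36.51 = -5.51.
Midpoints: Q̄_A = 4819.5, P̄_B = 33.75.
ε = (ΔQ_A/Q̄_A)/(ΔP_B/P̄_B) = (2357/4819.5)/(-5.51/33.75) ≈ -3.00.
ε < 0: milk and cereal are complements.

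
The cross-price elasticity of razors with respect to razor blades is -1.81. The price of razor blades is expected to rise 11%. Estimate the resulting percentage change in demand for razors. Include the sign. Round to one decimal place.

-19.9%

%ΔQ ≈ ε × %ΔP of razor blades = -1.81 × (11%) = -19.9%.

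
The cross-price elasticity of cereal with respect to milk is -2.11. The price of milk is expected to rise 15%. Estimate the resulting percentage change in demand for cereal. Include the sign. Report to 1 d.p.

%ΔQ ≈ ε × %ΔP of milk = -2.11 × (15%) = -31.7%.

-31.7%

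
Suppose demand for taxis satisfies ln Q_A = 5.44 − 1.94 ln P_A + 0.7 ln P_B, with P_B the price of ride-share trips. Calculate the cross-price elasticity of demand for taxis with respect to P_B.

In a log-linear (constant-elasticity) demand function, the coefficient on ln P_B is the cross-price elasticity.
ε = 0.70. Positive, so taxis and ride-share trips are substitutes.

0.70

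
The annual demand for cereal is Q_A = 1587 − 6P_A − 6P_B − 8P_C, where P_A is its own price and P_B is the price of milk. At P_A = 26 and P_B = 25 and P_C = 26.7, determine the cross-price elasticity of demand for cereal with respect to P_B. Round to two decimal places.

At P_A = 26 and P_B = 25 and P_C = 26.7: Q_A = 1067.4.
∂Q_A/∂P_B = -6.
ε = (∂Q_A/∂P_B)(P_B/Q_A) = -6 × (25/1067.4) ≈ -0.14.
Since ε < 0, cereal and milk are complements.

-0.14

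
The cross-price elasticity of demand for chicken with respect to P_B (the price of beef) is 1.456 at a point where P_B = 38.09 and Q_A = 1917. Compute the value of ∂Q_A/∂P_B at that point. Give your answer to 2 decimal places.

ε = (∂Q_A/∂P_B)·(P_B/Q_A) ⇒ ∂Q_A/∂P_B = ε·Q_A/P_B = 1.456 × 1917/38.09 ≈ 73.28.

73.28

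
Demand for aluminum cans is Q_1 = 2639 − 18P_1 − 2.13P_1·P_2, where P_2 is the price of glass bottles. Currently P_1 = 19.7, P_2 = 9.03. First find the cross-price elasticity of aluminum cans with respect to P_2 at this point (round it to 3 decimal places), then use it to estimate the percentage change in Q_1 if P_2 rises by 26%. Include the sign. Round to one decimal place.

-5.2%

At P_1 = 19.7, P_2 = 9.03: Q_1 = 1905.492.
∂Q_1/∂P_2 = -2.13P_1 = -41.9610.
ε = (∂Q_1/∂P_2)(P_2/Q_1) = -41.9610 × 9.03/1905.492 ≈ -0.199.
%ΔQ_1 ≈ ε × %ΔP_2 = -0.199 × (26%) = -5.2%.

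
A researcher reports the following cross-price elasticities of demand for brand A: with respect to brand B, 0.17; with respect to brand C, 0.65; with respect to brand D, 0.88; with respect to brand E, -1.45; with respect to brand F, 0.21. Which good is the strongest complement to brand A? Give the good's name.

brand E

Complements have ε < 0. The most negative value is -1.45 (brand E).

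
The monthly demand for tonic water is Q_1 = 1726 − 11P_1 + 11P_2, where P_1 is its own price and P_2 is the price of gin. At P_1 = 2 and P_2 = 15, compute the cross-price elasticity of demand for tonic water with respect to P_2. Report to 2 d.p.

0.09

At P_1 = 2 and P_2 = 15: Q_1 = 1869.
∂Q_1/∂P_2 = 11.
ε = (∂Q_1/∂P_2)(P_2/Q_1) = 11 × (15/1869) ≈ 0.09.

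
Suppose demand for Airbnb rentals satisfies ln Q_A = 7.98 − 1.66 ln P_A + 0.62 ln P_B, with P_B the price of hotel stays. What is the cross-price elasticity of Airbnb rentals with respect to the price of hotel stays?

0.62

In a log-linear (constant-elasticity) demand function, the coefficient on ln P_B is the cross-price elasticity.
ε = 0.62. Positive, so Airbnb rentals and hotel stays are substitutes.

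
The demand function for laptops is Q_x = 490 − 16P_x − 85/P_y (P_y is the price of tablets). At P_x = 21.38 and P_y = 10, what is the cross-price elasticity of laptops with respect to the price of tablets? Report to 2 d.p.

At P_x = 21.38 and P_y = 10: Q_x = 139.42.
∂Q_x/∂P_y = 85/P_y² = 0.8500.
ε = (∂Q_x/∂P_y)(P_y/Q_x) = 0.8500 × (10/139.42) ≈ 0.06.

0.06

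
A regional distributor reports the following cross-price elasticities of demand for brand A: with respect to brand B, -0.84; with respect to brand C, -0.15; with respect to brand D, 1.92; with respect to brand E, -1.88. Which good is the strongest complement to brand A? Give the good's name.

brand E

Complements have ε < 0. The most negative value is -1.88 (brand E).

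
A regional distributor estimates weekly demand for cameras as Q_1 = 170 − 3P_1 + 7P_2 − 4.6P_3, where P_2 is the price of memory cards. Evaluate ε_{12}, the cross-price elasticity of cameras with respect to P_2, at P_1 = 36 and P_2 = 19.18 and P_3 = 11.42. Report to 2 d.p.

At P_1 = 36 and P_2 = 19.18 and P_3 = 11.42: Q_1 = 143.728.
∂Q_1/∂P_2 = 7.
ε = (∂Q_1/∂P_2)(P_2/Q_1) = 7 × (19.18/143.728) ≈ 0.93.

0.93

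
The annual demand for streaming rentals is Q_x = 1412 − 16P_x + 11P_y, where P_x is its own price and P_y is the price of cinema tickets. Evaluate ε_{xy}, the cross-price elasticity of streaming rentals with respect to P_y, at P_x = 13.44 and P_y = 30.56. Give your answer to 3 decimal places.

0.219

At P_x = 13.44 and P_y = 30.56: Q_x = 1533.12.
∂Q_x/∂P_y = 11.
ε = (∂Q_x/∂P_y)(P_y/Q_x) = 11 × (30.56/1533.12) ≈ 0.219.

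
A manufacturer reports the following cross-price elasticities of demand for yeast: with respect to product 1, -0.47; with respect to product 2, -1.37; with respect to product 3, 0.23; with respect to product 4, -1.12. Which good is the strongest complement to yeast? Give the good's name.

product 2

Complements have ε < 0. The most negative value is -1.37 (product 2).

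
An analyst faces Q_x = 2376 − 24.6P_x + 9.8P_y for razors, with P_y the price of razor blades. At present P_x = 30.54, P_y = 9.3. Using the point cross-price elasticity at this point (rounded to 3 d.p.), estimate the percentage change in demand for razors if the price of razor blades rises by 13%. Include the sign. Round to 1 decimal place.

0.7%

At P_x = 30.54, P_y = 9.3: Q_x = 1715.856.
∂Q_x/∂P_y = 9.8.
ε = (∂Q_x/∂P_y)(P_y/Q_x) = 9.8000 × 9.3/1715.856 ≈ 0.053.
%ΔQ_x ≈ ε × %ΔP_y = 0.053 × (13%) = 0.7%.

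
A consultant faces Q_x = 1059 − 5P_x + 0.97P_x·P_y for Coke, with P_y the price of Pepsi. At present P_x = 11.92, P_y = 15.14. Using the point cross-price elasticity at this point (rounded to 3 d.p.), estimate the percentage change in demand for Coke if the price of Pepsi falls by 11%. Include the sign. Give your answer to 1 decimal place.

At P_x = 11.92, P_y = 15.14: Q_x = 1174.455.
∂Q_x/∂P_y = 0.97P_x = 11.5624.
ε = (∂Q_x/∂P_y)(P_y/Q_x) = 11.5624 × 15.14/1174.455 ≈ 0.149.
%ΔQ_x ≈ ε × %ΔP_y = 0.149 × (-11%) = -1.6%.

-1.6%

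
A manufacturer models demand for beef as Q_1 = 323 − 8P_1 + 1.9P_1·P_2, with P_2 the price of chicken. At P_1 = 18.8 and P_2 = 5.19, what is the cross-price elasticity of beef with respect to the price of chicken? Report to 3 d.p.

0.518

At P_1 = 18.8 and P_2 = 5.19: Q_1 = 357.987.
∂Q_1/∂P_2 = 1.9P_1 = 1.9(18.8) = 35.7200.
ε = (∂Q_1/∂P_2)(P_2/Q_1) = 35.7200 × (5.19/357.987) ≈ 0.518.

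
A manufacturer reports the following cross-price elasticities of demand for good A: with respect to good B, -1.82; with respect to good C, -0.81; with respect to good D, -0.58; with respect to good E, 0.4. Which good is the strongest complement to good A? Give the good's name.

good B

Complements have ε < 0. The most negative value is -1.82 (good B).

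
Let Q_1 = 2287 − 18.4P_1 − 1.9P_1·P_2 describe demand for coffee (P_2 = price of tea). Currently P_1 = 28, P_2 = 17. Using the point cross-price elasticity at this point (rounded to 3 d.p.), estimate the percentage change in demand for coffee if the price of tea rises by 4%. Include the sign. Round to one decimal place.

At P_1 = 28, P_2 = 17: Q_1 = 867.4.
∂Q_1/∂P_2 = -1.9P_1 = -53.2000.
ε = (∂Q_1/∂P_2)(P_2/Q_1) = -53.2000 × 17/867.4 ≈ -1.043.
%ΔQ_1 ≈ ε × %ΔP_2 = -1.043 × (4%) = -4.2%.

-4.2%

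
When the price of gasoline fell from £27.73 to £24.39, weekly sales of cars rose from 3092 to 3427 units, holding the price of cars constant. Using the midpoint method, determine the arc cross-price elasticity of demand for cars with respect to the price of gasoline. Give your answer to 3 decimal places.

-0.802

ΔQ_A = 3427 − 3092 = 335; ΔP_B = 24.39 − 27.73 = -3.34.
Midpoints: Q̄_A = 3259.5, P̄_B = 26.06.
ε = (ΔQ_A/Q̄_A)/(ΔP_B/P̄_B) = (335/3259.5)/(-3.34/26.06) ≈ -0.802.
ε < 0: cars and gasoline are complements.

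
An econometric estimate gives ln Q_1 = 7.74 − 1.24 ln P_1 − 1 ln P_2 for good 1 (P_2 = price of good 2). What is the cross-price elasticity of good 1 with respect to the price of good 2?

In a log-linear (constant-elasticity) demand function, the coefficient on ln P_2 is the cross-price elasticity.
ε = -1.00. Negative, so good 1 and good 2 are complements.

-1.00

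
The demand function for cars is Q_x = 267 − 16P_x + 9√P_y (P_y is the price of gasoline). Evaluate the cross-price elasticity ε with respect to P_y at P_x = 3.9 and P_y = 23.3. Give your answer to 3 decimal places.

0.088

At P_x = 3.9 and P_y = 23.3: Q_x = 248.043.
∂Q_x/∂P_y = 9/(2√P_y) = 9/(2√23.3) = 0.9323.
ε = (∂Q_x/∂P_y)(P_y/Q_x) = 0.9323 × (23.3/248.043) ≈ 0.088.
ε > 0: substitutes.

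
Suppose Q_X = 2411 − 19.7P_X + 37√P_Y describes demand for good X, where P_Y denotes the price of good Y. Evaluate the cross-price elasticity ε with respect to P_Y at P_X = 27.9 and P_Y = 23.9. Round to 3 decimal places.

At P_X = 27.9 and P_Y = 23.9: Q_X = 2042.254.
∂Q_X/∂P_Y = 37/(2√P_Y) = 37/(2√23.9) = 3.7842.
ε = (∂Q_X/∂P_Y)(P_Y/Q_X) = 3.7842 × (23.9/2042.254) ≈ 0.044.

0.044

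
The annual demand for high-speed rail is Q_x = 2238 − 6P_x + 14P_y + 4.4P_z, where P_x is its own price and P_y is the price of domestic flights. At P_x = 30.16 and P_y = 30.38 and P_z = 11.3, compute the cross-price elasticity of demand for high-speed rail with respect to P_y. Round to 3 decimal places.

At P_x = 30.16 and P_y = 30.38 and P_z = 11.3: Q_x = 2532.08.
∂Q_x/∂P_y = 14.
ε = (∂Q_x/∂P_y)(P_y/Q_x) = 14 × (30.38/2532.08) ≈ 0.168.
Since ε > 0, high-speed rail and domestic flights are substitutes.

0.168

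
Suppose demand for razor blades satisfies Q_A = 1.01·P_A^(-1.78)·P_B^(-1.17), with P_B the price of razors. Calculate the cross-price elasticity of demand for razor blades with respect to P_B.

In a log-linear (constant-elasticity) demand function, the coefficient on the exponent of P_B is the cross-price elasticity.
ε = -1.17. Negative, so razor blades and razors are complements.

-1.17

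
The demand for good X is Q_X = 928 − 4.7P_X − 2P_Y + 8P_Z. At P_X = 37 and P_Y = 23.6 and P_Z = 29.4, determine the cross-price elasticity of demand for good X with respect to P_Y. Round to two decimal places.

-0.05

At P_X = 37 and P_Y = 23.6 and P_Z = 29.4: Q_X = 942.1.
∂Q_X/∂P_Y = -2.
ε = (∂Q_X/∂P_Y)(P_Y/Q_X) = -2 × (23.6/942.1) ≈ -0.05.
Since ε < 0, good X and good Y are complements.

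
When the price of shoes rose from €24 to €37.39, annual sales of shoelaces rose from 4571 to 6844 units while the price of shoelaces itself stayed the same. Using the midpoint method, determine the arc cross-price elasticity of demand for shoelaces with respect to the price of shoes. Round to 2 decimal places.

ΔQ_A = 6844 − 4571 = 2273; ΔP_B = 37.39 − 24 = 13.39.
Midpoints: Q̄_A = 5707.5, P̄_B = 30.70.
ε = (ΔQ_A/Q̄_A)/(ΔP_B/P̄_B) = (2273/5707.5)/(13.39/30.70) ≈ 0.91.
ε > 0: shoelaces and shoes are substitutes.

0.91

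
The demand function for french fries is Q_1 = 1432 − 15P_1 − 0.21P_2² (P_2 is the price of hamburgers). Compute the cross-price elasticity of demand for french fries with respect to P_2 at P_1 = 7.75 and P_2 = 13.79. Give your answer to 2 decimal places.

-0.06

At P_1 = 7.75 and P_2 = 13.79: Q_1 = 1275.816.
∂Q_1/∂P_2 = -0.42P_2 = -0.42(13.79) = -5.7918.
ε = (∂Q_1/∂P_2)(P_2/Q_1) = -5.7918 × (13.79/1275.816) ≈ -0.06.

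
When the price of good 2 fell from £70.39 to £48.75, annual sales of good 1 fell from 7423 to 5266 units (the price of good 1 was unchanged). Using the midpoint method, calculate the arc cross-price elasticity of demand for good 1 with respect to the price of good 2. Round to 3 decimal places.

ΔQ_1 = 5266 − 7423 = -2157; ΔP_2 = 48.75 − 70.39 = -21.64.
Midpoints: Q̄_1 = 6344.5, P̄_2 = 59.57.
ε = (ΔQ_1/Q̄_1)/(ΔP_2/P̄_2) = (-2157/6344.5)/(-21.64/59.57) ≈ 0.936.
ε > 0: good 1 and good 2 are substitutes.

0.936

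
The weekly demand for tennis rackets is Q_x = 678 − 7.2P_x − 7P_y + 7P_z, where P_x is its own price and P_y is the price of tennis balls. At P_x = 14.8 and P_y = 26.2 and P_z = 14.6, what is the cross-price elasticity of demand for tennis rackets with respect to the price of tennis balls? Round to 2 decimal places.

At P_x = 14.8 and P_y = 26.2 and P_z = 14.6: Q_x = 490.24.
∂Q_x/∂P_y = -7.
ε = (∂Q_x/∂P_y)(P_y/Q_x) = -7 × (26.2/490.24) ≈ -0.37.

-0.37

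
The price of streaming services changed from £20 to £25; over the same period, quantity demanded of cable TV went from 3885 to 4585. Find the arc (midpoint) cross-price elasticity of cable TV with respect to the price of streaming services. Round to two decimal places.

ΔQ_A = 4585 − 3885 = 700; ΔP_B = 25 − 20 = 5.
Midpoints: Q̄_A = 4235.0, P̄_B = 22.50.
ε = (ΔQ_A/Q̄_A)/(ΔP_B/P̄_B) = (700/4235.0)/(5/22.50) ≈ 0.74.
ε > 0: cable TV and streaming services are substitutes.

0.74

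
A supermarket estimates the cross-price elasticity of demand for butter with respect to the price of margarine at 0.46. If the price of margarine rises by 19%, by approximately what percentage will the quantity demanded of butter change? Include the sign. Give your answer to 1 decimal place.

8.7%

%ΔQ ≈ ε × %ΔP of margarine = 0.46 × (19%) = 8.7%.
Demand for butter rises by about 8.7%.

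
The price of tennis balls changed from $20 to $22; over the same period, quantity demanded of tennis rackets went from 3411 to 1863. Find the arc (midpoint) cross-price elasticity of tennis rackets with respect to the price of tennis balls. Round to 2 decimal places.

-6.16

ΔQ_A = 1863 − 3411 = -1548; ΔP_B = 22 − 20 = 2.
Midpoints: Q̄_A = 2637.0, P̄_B = 21.00.
ε = (ΔQ_A/Q̄_A)/(ΔP_B/P̄_B) = (-1548/2637.0)/(2/21.00) ≈ -6.16.
ε < 0: tennis rackets and tennis balls are complements.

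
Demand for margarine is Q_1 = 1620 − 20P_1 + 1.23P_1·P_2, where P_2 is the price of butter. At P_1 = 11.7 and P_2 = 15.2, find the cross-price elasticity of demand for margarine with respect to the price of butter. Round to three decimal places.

At P_1 = 11.7 and P_2 = 15.2: Q_1 = 1604.743.
∂Q_1/∂P_2 = 1.23P_1 = 1.23(11.7) = 14.3910.
ε = (∂Q_1/∂P_2)(P_2/Q_1) = 14.3910 × (15.2/1604.743) ≈ 0.136.

0.136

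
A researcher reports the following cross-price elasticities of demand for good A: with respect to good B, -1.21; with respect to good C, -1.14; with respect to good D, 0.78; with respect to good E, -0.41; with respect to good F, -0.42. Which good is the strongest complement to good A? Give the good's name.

good B

Complements have ε < 0. The most negative value is -1.21 (good B).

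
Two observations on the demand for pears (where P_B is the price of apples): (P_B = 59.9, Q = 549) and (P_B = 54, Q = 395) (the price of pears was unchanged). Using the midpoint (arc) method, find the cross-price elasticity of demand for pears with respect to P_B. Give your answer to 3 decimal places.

ΔQ_A = 395 − 549 = -154; ΔP_B = 54 − 59.9 = -5.9.
Midpoints: Q̄_A = 472.0, P̄_B = 56.95.
ε = (ΔQ_A/Q̄_A)/(ΔP_B/P̄_B) = (-154/472.0)/(-5.9/56.95) ≈ 3.149.

3.149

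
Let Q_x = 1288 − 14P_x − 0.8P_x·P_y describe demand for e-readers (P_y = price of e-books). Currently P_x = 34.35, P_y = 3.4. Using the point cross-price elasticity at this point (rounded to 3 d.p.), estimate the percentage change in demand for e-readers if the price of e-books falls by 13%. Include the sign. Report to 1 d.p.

1.7%

At P_x = 34.35, P_y = 3.4: Q_x = 713.668.
∂Q_x/∂P_y = -0.8P_x = -27.4800.
ε = (∂Q_x/∂P_y)(P_y/Q_x) = -27.4800 × 3.4/713.668 ≈ -0.131.
%ΔQ_x ≈ ε × %ΔP_y = -0.131 × (-13%) = 1.7%.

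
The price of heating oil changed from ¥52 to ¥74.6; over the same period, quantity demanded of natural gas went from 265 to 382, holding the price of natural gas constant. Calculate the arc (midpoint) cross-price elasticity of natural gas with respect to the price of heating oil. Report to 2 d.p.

ΔQ_A = 382 − 265 = 117; ΔP_B = 74.6 − 52 = 22.6.
Midpoints: Q̄_A = 323.5, P̄_B = 63.30.
ε = (ΔQ_A/Q̄_A)/(ΔP_B/P̄_B) = (117/323.5)/(22.6/63.30) ≈ 1.01.

1.01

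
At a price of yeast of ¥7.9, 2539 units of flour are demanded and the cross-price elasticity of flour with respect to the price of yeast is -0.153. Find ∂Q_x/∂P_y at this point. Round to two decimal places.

-49.17

ε = (∂Q_x/∂P_y)·(P_y/Q_x) ⇒ ∂Q_x/∂P_y = ε·Q_x/P_y = -0.153 × 2539/7.9 ≈ -49.17.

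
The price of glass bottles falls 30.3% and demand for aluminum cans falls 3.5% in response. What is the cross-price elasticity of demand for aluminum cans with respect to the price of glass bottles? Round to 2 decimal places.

0.12

ε = (%ΔQ of aluminum cans) / (%ΔP of glass bottles) = (-3.5%) / (-30.3%) ≈ 0.12.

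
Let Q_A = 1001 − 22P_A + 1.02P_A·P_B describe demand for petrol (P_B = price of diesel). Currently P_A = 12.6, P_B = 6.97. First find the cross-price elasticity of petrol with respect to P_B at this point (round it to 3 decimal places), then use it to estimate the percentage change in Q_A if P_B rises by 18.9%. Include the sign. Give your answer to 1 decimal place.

2.1%

At P_A = 12.6, P_B = 6.97: Q_A = 813.378.
∂Q_A/∂P_B = 1.02P_A = 12.8520.
ε = (∂Q_A/∂P_B)(P_B/Q_A) = 12.8520 × 6.97/813.378 ≈ 0.110.
%ΔQ_A ≈ ε × %ΔP_B = 0.110 × (18.9%) = 2.1%.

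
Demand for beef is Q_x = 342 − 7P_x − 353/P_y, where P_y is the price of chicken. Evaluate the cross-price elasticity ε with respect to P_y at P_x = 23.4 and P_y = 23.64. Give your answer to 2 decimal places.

At P_x = 23.4 and P_y = 23.64: Q_x = 163.268.
∂Q_x/∂P_y = 353/P_y² = 0.6317.
ε = (∂Q_x/∂P_y)(P_y/Q_x) = 0.6317 × (23.64/163.268) ≈ 0.09.

0.09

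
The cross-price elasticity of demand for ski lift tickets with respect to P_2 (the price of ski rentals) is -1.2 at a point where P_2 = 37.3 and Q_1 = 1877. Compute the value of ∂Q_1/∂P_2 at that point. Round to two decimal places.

-60.39

ε = (∂Q_1/∂P_2)·(P_2/Q_1) ⇒ ∂Q_1/∂P_2 = ε·Q_1/P_2 = -1.2 × 1877/37.3 ≈ -60.39.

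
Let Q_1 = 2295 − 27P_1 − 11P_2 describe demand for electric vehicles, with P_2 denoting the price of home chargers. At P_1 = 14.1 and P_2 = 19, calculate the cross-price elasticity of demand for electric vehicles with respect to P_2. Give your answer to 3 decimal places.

At P_1 = 14.1 and P_2 = 19: Q_1 = 1705.3.
∂Q_1/∂P_2 = -11.
ε = (∂Q_1/∂P_2)(P_2/Q_1) = -11 × (19/1705.3) ≈ -0.123.

-0.123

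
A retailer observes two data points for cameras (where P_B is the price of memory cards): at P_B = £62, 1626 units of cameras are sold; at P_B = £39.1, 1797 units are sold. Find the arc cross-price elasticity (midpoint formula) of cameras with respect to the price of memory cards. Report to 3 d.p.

ΔQ_A = 1797 − 1626 = 171; ΔP_B = 39.1 − 62 = -22.9.
Midpoints: Q̄_A = 1711.5, P̄_B = 50.55.
ε = (ΔQ_A/Q̄_A)/(ΔP_B/P̄_B) = (171/1711.5)/(-22.9/50.55) ≈ -0.221.
ε < 0: cameras and memory cards are complements.

-0.221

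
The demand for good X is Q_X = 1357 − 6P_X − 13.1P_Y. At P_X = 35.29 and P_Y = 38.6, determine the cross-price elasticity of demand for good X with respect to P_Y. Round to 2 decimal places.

At P_X = 35.29 and P_Y = 38.6: Q_X = 639.6.
∂Q_X/∂P_Y = -13.1.
ε = (∂Q_X/∂P_Y)(P_Y/Q_X) = -13.1 × (38.6/639.6) ≈ -0.79.

-0.79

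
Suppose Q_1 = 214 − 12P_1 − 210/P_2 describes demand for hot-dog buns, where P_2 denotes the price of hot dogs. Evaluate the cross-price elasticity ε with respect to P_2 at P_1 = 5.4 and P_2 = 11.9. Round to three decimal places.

At P_1 = 5.4 and P_2 = 11.9: Q_1 = 131.553.
∂Q_1/∂P_2 = 210/P_2² = 1.4829.
ε = (∂Q_1/∂P_2)(P_2/Q_1) = 1.4829 × (11.9/131.553) ≈ 0.134.
ε > 0: substitutes.

0.134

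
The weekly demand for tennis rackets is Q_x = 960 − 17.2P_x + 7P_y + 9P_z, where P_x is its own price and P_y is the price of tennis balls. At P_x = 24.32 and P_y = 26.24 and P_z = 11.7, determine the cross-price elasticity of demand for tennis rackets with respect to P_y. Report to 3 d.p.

0.221

At P_x = 24.32 and P_y = 26.24 and P_z = 11.7: Q_x = 830.676.
∂Q_x/∂P_y = 7.
ε = (∂Q_x/∂P_y)(P_y/Q_x) = 7 × (26.24/830.676) ≈ 0.221.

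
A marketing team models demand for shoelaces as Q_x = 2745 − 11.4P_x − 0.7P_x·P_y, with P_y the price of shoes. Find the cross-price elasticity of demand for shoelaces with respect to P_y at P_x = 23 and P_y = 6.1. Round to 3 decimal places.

At P_x = 23 and P_y = 6.1: Q_x = 2384.59.
∂Q_x/∂P_y = -0.7P_x = -0.7(23) = -16.1000.
ε = (∂Q_x/∂P_y)(P_y/Q_x) = -16.1000 × (6.1/2384.59) ≈ -0.041.

-0.041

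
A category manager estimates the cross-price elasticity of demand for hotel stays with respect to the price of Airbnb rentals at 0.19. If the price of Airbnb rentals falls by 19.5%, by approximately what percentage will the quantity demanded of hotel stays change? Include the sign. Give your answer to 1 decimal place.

-3.7%

%ΔQ ≈ ε × %ΔP of Airbnb rentals = 0.19 × (-19.5%) = -3.7%.
Demand for hotel stays falls by about 3.7%.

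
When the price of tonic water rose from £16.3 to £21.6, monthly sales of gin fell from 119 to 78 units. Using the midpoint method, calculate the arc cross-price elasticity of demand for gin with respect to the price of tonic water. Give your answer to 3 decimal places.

ΔQ_A = 78 − 119 = -41; ΔP_B = 21.6 − 16.3 = 5.3.
Midpoints: Q̄_A = 98.5, P̄_B = 18.95.
ε = (ΔQ_A/Q̄_A)/(ΔP_B/P̄_B) = (-41/98.5)/(5.3/18.95) ≈ -1.488.

-1.488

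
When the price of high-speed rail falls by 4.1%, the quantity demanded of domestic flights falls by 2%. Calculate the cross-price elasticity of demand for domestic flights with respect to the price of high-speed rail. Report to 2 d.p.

ε = (%ΔQ of domestic flights) / (%ΔP of high-speed rail) = (-2%) / (-4.1%) ≈ 0.49.

0.49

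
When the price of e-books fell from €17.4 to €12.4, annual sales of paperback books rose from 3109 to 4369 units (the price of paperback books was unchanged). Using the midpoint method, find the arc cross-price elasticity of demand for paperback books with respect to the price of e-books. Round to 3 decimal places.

ΔQ_A = 4369 − 3109 = 1260; ΔP_B = 12.4 − 17.4 = -5.
Midpoints: Q̄_A = 3739.0, P̄_B = 14.90.
ε = (ΔQ_A/Q̄_A)/(ΔP_B/P̄_B) = (1260/3739.0)/(-5/14.90) ≈ -1.004.
ε < 0: paperback books and e-books are complements.

-1.004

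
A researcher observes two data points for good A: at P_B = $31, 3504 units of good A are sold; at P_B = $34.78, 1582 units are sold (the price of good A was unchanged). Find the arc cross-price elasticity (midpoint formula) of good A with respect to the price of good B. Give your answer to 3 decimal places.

-6.576

ΔQ_A = 1582 − 3504 = -1922; ΔP_B = 34.78 − 31 = 3.78.
Midpoints: Q̄_A = 2543.0, P̄_B = 32.89.
ε = (ΔQ_A/Q̄_A)/(ΔP_B/P̄_B) = (-1922/2543.0)/(3.78/32.89) ≈ -6.576.
ε < 0: good A and good B are complements.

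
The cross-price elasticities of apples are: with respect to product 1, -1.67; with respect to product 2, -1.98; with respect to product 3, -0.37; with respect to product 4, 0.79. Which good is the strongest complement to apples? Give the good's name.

product 2

Complements have ε < 0. The most negative value is -1.98 (product 2).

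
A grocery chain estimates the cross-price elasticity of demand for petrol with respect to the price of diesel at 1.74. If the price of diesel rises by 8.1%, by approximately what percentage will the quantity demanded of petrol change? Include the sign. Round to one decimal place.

14.1%

%ΔQ ≈ ε × %ΔP of diesel = 1.74 × (8.1%) = 14.1%.
Demand for petrol rises by about 14.1%.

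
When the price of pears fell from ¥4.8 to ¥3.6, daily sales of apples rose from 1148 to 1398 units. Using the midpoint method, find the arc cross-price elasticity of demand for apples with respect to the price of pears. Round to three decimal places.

-0.687

ΔQ_A = 1398 − 1148 = 250; ΔP_B = 3.6 − 4.8 = -1.2.
Midpoints: Q̄_A = 1273.0, P̄_B = 4.20.
ε = (ΔQ_A/Q̄_A)/(ΔP_B/P̄_B) = (250/1273.0)/(-1.2/4.20) ≈ -0.687.
ε < 0: apples and pears are complements.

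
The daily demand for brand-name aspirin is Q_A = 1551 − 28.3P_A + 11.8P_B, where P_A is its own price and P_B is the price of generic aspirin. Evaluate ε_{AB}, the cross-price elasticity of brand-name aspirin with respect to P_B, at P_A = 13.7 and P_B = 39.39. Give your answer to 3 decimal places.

0.285

At P_A = 13.7 and P_B = 39.39: Q_A = 1628.092.
∂Q_A/∂P_B = 11.8.
ε = (∂Q_A/∂P_B)(P_B/Q_A) = 11.8 × (39.39/1628.092) ≈ 0.285.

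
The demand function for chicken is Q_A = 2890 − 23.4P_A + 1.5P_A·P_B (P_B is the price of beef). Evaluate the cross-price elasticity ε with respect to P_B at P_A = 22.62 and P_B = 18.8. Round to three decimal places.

0.213

At P_A = 22.62 and P_B = 18.8: Q_A = 2998.576.
∂Q_A/∂P_B = 1.5P_A = 1.5(22.62) = 33.9300.
ε = (∂Q_A/∂P_B)(P_B/Q_A) = 33.9300 × (18.8/2998.576) ≈ 0.213.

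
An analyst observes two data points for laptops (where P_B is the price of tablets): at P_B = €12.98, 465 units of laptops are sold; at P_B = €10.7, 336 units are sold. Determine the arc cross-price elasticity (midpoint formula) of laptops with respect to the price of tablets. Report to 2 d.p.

1.67

ΔQ_A = 336 − 465 = -129; ΔP_B = 10.7 − 12.98 = -2.28.
Midpoints: Q̄_A = 400.5, P̄_B = 11.84.
ε = (ΔQ_A/Q̄_A)/(ΔP_B/P̄_B) = (-129/400.5)/(-2.28/11.84) ≈ 1.67.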